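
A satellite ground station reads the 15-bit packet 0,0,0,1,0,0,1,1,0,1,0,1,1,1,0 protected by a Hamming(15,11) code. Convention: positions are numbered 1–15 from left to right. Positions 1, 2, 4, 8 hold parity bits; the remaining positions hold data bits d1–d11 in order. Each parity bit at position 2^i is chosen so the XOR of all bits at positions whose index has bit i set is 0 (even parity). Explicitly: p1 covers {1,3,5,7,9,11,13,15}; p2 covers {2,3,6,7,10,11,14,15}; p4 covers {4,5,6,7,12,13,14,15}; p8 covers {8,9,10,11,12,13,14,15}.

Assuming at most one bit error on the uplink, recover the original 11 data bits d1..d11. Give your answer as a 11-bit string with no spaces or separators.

00010101100

s1 (pos 1,3,5,7,9,11,13,15): 0⊕0⊕0⊕1⊕0⊕0⊕1⊕0 = 0
s2 (pos 2,3,6,7,10,11,14,15): 0⊕0⊕0⊕1⊕1⊕0⊕1⊕0 = 1
s4 (pos 4,5,6,7,12,13,14,15): 1⊕0⊕0⊕1⊕1⊕1⊕1⊕0 = 1
s8 (pos 8,9,10,11,12,13,14,15): 1⊕0⊕1⊕0⊕1⊕1⊕1⊕0 = 1
Syndrome s8…s1 = 1110 → error at position 14.
Flip position 14: 000100110101110 → 000100110101100
Read data bits from positions 3,5,6,7,9,10,11,12,13,14,15: 00010101100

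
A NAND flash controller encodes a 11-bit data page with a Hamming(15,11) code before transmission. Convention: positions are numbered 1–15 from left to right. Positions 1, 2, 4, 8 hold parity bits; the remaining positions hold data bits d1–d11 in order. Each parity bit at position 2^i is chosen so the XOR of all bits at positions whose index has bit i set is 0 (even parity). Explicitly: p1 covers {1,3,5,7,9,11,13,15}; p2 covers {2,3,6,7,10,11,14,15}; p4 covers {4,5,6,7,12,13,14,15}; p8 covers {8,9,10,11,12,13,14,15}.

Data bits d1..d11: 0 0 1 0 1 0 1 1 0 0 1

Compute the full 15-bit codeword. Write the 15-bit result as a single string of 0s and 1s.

Place data at non-parity positions: p1 p2 0 p4 0 1 0 p8 1 0 1 1 0 0 1
p1 (pos 1,3,5,7,9,11,13,15): XOR of data positions = 0⊕0⊕0⊕1⊕1⊕0⊕1 = 1
p2 (pos 2,3,6,7,10,11,14,15): XOR of data positions = 0⊕1⊕0⊕0⊕1⊕0⊕1 = 1
p4 (pos 4,5,6,7,12,13,14,15): XOR of data positions = 0⊕1⊕0⊕1⊕0⊕0⊕1 = 1
p8 (pos 8,9,10,11,12,13,14,15): XOR of data positions = 1⊕0⊕1⊕1⊕0⊕0⊕1 = 0
Codeword: 110101001011001

110101001011001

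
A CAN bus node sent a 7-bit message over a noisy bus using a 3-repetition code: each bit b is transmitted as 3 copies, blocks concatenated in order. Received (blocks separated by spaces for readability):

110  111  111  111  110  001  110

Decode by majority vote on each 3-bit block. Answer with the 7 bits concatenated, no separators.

Block 1 (110): 2 ones → 1
Block 2 (111): 3 ones → 1
Block 3 (111): 3 ones → 1
Block 4 (111): 3 ones → 1
Block 5 (110): 2 ones → 1
Block 6 (001): 1 one → 0
Block 7 (110): 2 ones → 1

1111101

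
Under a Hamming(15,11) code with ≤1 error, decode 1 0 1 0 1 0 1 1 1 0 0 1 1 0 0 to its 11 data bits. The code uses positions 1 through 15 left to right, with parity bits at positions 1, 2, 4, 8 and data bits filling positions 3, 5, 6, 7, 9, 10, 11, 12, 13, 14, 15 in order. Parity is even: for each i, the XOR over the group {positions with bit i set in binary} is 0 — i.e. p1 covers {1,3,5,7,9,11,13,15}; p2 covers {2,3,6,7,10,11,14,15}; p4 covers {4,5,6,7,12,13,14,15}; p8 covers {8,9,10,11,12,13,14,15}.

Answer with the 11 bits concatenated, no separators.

11011001100

s1 (pos 1,3,5,7,9,11,13,15): 1⊕1⊕1⊕1⊕1⊕0⊕1⊕0 = 0
s2 (pos 2,3,6,7,10,11,14,15): 0⊕1⊕0⊕1⊕0⊕0⊕0⊕0 = 0
s4 (pos 4,5,6,7,12,13,14,15): 0⊕1⊕0⊕1⊕1⊕1⊕0⊕0 = 0
s8 (pos 8,9,10,11,12,13,14,15): 1⊕1⊕0⊕0⊕1⊕1⊕0⊕0 = 0
Syndrome s8…s1 = 0000 → no error.
Read data bits from positions 3,5,6,7,9,10,11,12,13,14,15: 11011001100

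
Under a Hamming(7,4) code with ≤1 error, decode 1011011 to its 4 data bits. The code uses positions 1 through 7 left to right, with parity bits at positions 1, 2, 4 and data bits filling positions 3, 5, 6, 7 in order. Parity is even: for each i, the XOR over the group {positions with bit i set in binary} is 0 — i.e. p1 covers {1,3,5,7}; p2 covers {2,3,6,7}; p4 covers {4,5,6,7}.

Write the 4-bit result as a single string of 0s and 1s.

s1 (pos 1,3,5,7): 1⊕1⊕0⊕1 = 1
s2 (pos 2,3,6,7): 0⊕1⊕1⊕1 = 1
s4 (pos 4,5,6,7): 1⊕0⊕1⊕1 = 1
Syndrome s4…s1 = 111 → error at position 7.
Flip position 7: 1011011 → 1011010
Read data bits from positions 3,5,6,7: 1010

1010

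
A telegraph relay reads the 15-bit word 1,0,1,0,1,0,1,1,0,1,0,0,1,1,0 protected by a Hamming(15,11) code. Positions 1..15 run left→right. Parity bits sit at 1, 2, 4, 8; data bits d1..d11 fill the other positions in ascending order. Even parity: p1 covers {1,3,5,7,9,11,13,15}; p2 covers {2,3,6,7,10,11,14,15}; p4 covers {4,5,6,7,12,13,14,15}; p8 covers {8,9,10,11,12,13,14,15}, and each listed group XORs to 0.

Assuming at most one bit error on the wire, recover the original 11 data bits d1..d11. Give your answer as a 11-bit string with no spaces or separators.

s1 (pos 1,3,5,7,9,11,13,15): 1⊕1⊕1⊕1⊕0⊕0⊕1⊕0 = 1
s2 (pos 2,3,6,7,10,11,14,15): 0⊕1⊕0⊕1⊕1⊕0⊕1⊕0 = 0
s4 (pos 4,5,6,7,12,13,14,15): 0⊕1⊕0⊕1⊕0⊕1⊕1⊕0 = 0
s8 (pos 8,9,10,11,12,13,14,15): 1⊕0⊕1⊕0⊕0⊕1⊕1⊕0 = 0
Syndrome s8…s1 = 0001 → error at position 1.
Flip position 1: 101010110100110 → 001010110100110
Read data bits from positions 3,5,6,7,9,10,11,12,13,14,15: 11010100110

11010100110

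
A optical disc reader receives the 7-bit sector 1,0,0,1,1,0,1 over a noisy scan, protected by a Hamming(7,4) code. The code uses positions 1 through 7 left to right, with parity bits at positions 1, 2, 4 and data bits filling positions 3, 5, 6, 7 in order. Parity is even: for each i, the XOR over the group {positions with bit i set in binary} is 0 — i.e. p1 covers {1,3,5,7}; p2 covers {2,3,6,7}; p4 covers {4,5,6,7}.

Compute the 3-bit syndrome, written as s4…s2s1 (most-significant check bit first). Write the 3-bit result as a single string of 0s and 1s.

111

s1 (pos 1,3,5,7): 1⊕0⊕1⊕1 = 1
s2 (pos 2,3,6,7): 0⊕0⊕0⊕1 = 1
s4 (pos 4,5,6,7): 1⊕1⊕0⊕1 = 1
Syndrome s4…s1 = 111 → error at position 7.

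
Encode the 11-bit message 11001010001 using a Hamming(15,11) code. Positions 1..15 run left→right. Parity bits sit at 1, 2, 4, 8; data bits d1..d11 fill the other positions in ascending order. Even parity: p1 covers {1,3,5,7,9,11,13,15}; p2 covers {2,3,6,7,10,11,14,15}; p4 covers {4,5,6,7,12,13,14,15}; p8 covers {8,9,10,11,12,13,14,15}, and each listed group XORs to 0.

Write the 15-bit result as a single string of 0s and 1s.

111010011010001

Place data at non-parity positions: p1 p2 1 p4 1 0 0 p8 1 0 1 0 0 0 1
p1 (pos 1,3,5,7,9,11,13,15): XOR of data positions = 1⊕1⊕0⊕1⊕1⊕0⊕1 = 1
p2 (pos 2,3,6,7,10,11,14,15): XOR of data positions = 1⊕0⊕0⊕0⊕1⊕0⊕1 = 1
p4 (pos 4,5,6,7,12,13,14,15): XOR of data positions = 1⊕0⊕0⊕0⊕0⊕0⊕1 = 0
p8 (pos 8,9,10,11,12,13,14,15): XOR of data positions = 1⊕0⊕1⊕0⊕0⊕0⊕1 = 1
Codeword: 111010011010001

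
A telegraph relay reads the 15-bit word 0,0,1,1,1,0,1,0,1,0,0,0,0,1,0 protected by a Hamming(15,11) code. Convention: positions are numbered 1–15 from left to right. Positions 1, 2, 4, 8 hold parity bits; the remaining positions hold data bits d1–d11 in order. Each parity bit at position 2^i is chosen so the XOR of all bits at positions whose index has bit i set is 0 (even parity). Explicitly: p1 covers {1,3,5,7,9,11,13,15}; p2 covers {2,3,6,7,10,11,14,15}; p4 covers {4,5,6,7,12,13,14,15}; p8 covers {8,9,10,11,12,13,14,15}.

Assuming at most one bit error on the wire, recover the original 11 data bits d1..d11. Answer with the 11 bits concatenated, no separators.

s1 (pos 1,3,5,7,9,11,13,15): 0⊕1⊕1⊕1⊕1⊕0⊕0⊕0 = 0
s2 (pos 2,3,6,7,10,11,14,15): 0⊕1⊕0⊕1⊕0⊕0⊕1⊕0 = 1
s4 (pos 4,5,6,7,12,13,14,15): 1⊕1⊕0⊕1⊕0⊕0⊕1⊕0 = 0
s8 (pos 8,9,10,11,12,13,14,15): 0⊕1⊕0⊕0⊕0⊕0⊕1⊕0 = 0
Syndrome s8…s1 = 0010 → error at position 2.
Flip position 2: 001110101000010 → 011110101000010
Read data bits from positions 3,5,6,7,9,10,11,12,13,14,15: 11011000010

11011000010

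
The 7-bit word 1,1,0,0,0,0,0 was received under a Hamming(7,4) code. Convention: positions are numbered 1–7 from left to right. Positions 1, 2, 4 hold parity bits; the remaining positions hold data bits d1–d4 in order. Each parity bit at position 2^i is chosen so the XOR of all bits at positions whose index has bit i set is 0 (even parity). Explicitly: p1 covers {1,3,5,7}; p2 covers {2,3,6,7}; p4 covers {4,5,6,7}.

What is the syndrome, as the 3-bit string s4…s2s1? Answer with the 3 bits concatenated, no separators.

s1 (pos 1,3,5,7): 1⊕0⊕0⊕0 = 1
s2 (pos 2,3,6,7): 1⊕0⊕0⊕0 = 1
s4 (pos 4,5,6,7): 0⊕0⊕0⊕0 = 0
Syndrome s4…s1 = 011 → error at position 3.

011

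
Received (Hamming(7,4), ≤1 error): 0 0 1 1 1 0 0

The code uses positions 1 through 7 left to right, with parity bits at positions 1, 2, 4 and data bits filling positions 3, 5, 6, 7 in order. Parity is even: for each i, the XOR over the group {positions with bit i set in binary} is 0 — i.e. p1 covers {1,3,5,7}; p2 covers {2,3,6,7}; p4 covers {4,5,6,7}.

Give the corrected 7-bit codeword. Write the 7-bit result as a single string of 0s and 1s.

0111100

s1 (pos 1,3,5,7): 0⊕1⊕1⊕0 = 0
s2 (pos 2,3,6,7): 0⊕1⊕0⊕0 = 1
s4 (pos 4,5,6,7): 1⊕1⊕0⊕0 = 0
Syndrome s4…s1 = 010 → error at position 2.
Flip position 2: 0011100 → 0111100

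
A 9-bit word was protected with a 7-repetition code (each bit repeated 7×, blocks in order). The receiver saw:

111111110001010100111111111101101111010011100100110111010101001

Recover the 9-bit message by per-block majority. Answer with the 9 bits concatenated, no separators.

101111010

Block 1 (1111111): 7 ones → 1
Block 2 (1000101): 3 ones → 0
Block 3 (0100111): 4 ones → 1
Block 4 (1111111): 7 ones → 1
Block 5 (0110111): 5 ones → 1
Block 6 (1010011): 4 ones → 1
Block 7 (1001001): 3 ones → 0
Block 8 (1011101): 5 ones → 1
Block 9 (0101001): 3 ones → 0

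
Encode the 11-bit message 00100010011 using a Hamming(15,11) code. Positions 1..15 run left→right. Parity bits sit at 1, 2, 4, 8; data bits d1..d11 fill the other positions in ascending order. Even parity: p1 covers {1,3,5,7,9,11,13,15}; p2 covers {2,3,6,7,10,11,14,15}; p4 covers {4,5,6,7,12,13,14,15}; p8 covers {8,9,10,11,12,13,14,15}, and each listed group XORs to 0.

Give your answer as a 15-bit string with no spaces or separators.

Place data at non-parity positions: p1 p2 0 p4 0 1 0 p8 0 0 1 0 0 1 1
p1 (pos 1,3,5,7,9,11,13,15): XOR of data positions = 0⊕0⊕0⊕0⊕1⊕0⊕1 = 0
p2 (pos 2,3,6,7,10,11,14,15): XOR of data positions = 0⊕1⊕0⊕0⊕1⊕1⊕1 = 0
p4 (pos 4,5,6,7,12,13,14,15): XOR of data positions = 0⊕1⊕0⊕0⊕0⊕1⊕1 = 1
p8 (pos 8,9,10,11,12,13,14,15): XOR of data positions = 0⊕0⊕1⊕0⊕0⊕1⊕1 = 1
Codeword: 000101010010011

000101010010011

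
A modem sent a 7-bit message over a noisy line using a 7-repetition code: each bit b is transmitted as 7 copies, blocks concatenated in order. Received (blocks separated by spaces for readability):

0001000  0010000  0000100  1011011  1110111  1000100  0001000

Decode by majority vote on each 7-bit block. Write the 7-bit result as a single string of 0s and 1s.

0001100

Block 1 (0001000): 1 one → 0
Block 2 (0010000): 1 one → 0
Block 3 (0000100): 1 one → 0
Block 4 (1011011): 5 ones → 1
Block 5 (1110111): 6 ones → 1
Block 6 (1000100): 2 ones → 0
Block 7 (0001000): 1 one → 0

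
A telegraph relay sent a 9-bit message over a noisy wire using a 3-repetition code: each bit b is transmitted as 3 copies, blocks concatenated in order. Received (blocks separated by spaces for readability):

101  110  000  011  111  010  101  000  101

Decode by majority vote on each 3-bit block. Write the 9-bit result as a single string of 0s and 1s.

110110101

Block 1 (101): 2 ones → 1
Block 2 (110): 2 ones → 1
Block 3 (000): 0 ones → 0
Block 4 (011): 2 ones → 1
Block 5 (111): 3 ones → 1
Block 6 (010): 1 one → 0
Block 7 (101): 2 ones → 1
Block 8 (000): 0 ones → 0
Block 9 (101): 2 ones → 1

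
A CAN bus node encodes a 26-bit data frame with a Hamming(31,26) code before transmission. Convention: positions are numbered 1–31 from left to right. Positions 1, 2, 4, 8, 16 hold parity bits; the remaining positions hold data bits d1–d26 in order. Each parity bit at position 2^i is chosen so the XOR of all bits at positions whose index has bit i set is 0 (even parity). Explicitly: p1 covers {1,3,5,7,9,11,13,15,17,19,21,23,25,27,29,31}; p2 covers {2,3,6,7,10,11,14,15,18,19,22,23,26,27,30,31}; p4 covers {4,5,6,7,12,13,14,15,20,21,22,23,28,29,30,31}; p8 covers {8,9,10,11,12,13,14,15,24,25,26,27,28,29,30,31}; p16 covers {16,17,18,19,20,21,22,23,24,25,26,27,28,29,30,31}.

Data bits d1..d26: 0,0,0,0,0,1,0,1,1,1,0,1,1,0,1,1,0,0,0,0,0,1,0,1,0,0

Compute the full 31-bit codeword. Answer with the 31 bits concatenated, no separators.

Place data at non-parity positions: p1 p2 0 p4 0 0 0 p8 0 1 0 1 1 1 0 p16 1 1 0 1 1 0 0 0 0 0 1 0 1 0 0
p1 (pos 1,3,5,7,9,11,13,15,17,19,21,23,25,27,29,31): XOR of data positions = 0⊕0⊕0⊕0⊕0⊕1⊕0⊕1⊕0⊕1⊕0⊕0⊕1⊕1⊕0 = 1
p2 (pos 2,3,6,7,10,11,14,15,18,19,22,23,26,27,30,31): XOR of data positions = 0⊕0⊕0⊕1⊕0⊕1⊕0⊕1⊕0⊕0⊕0⊕0⊕1⊕0⊕0 = 0
p4 (pos 4,5,6,7,12,13,14,15,20,21,22,23,28,29,30,31): XOR of data positions = 0⊕0⊕0⊕1⊕1⊕1⊕0⊕1⊕1⊕0⊕0⊕0⊕1⊕0⊕0 = 0
p8 (pos 8,9,10,11,12,13,14,15,24,25,26,27,28,29,30,31): XOR of data positions = 0⊕1⊕0⊕1⊕1⊕1⊕0⊕0⊕0⊕0⊕1⊕0⊕1⊕0⊕0 = 0
p16 (pos 16,17,18,19,20,21,22,23,24,25,26,27,28,29,30,31): XOR of data positions = 1⊕1⊕0⊕1⊕1⊕0⊕0⊕0⊕0⊕0⊕1⊕0⊕1⊕0⊕0 = 0
Codeword: 1000000001011100110110000010100

1000000001011100110110000010100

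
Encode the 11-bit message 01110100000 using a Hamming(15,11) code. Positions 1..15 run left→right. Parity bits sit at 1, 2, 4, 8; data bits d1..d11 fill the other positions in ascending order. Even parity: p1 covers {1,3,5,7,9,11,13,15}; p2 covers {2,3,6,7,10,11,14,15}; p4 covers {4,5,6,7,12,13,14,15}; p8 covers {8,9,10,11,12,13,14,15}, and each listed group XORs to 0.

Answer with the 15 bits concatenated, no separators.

Place data at non-parity positions: p1 p2 0 p4 1 1 1 p8 0 1 0 0 0 0 0
p1 (pos 1,3,5,7,9,11,13,15): XOR of data positions = 0⊕1⊕1⊕0⊕0⊕0⊕0 = 0
p2 (pos 2,3,6,7,10,11,14,15): XOR of data positions = 0⊕1⊕1⊕1⊕0⊕0⊕0 = 1
p4 (pos 4,5,6,7,12,13,14,15): XOR of data positions = 1⊕1⊕1⊕0⊕0⊕0⊕0 = 1
p8 (pos 8,9,10,11,12,13,14,15): XOR of data positions = 0⊕1⊕0⊕0⊕0⊕0⊕0 = 1
Codeword: 010111110100000

010111110100000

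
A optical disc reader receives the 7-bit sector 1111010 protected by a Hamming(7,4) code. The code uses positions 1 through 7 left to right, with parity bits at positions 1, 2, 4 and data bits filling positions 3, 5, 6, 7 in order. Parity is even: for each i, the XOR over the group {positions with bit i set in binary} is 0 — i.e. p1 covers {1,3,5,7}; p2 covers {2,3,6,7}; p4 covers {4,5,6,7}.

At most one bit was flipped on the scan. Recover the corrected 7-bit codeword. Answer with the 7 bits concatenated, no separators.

1011010

s1 (pos 1,3,5,7): 1⊕1⊕0⊕0 = 0
s2 (pos 2,3,6,7): 1⊕1⊕1⊕0 = 1
s4 (pos 4,5,6,7): 1⊕0⊕1⊕0 = 0
Syndrome s4…s1 = 010 → error at position 2.
Flip position 2: 1111010 → 1011010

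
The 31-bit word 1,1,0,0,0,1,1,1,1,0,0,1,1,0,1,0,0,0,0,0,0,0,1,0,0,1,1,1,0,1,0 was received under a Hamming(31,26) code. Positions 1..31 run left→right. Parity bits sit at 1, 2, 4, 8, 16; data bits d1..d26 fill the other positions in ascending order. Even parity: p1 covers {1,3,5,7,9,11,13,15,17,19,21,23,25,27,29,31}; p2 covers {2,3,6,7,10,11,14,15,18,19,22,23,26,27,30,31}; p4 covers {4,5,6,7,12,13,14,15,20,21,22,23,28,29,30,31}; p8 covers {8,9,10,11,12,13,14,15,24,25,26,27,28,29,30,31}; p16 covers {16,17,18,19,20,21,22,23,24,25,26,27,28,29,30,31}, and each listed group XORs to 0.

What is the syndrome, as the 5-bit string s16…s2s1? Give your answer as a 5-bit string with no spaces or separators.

11001

s1 (pos 1,3,5,7,9,11,13,15,17,19,21,23,25,27,29,31): 1⊕0⊕0⊕1⊕1⊕0⊕1⊕1⊕0⊕0⊕0⊕1⊕0⊕1⊕0⊕0 = 1
s2 (pos 2,3,6,7,10,11,14,15,18,19,22,23,26,27,30,31): 1⊕0⊕1⊕1⊕0⊕0⊕0⊕1⊕0⊕0⊕0⊕1⊕1⊕1⊕1⊕0 = 0
s4 (pos 4,5,6,7,12,13,14,15,20,21,22,23,28,29,30,31): 0⊕0⊕1⊕1⊕1⊕1⊕0⊕1⊕0⊕0⊕0⊕1⊕1⊕0⊕1⊕0 = 0
s8 (pos 8,9,10,11,12,13,14,15,24,25,26,27,28,29,30,31): 1⊕1⊕0⊕0⊕1⊕1⊕0⊕1⊕0⊕0⊕1⊕1⊕1⊕0⊕1⊕0 = 1
s16 (pos 16,17,18,19,20,21,22,23,24,25,26,27,28,29,30,31): 0⊕0⊕0⊕0⊕0⊕0⊕0⊕1⊕0⊕0⊕1⊕1⊕1⊕0⊕1⊕0 = 1
Syndrome s16…s1 = 11001 → error at position 25.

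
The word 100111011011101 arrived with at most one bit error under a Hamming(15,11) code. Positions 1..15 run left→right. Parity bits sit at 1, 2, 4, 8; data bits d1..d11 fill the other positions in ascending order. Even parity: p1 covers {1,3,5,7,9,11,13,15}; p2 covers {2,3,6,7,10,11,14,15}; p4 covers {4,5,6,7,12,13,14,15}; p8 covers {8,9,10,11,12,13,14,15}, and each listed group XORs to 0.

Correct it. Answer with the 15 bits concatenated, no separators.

110111011011101

s1 (pos 1,3,5,7,9,11,13,15): 1⊕0⊕1⊕0⊕1⊕1⊕1⊕1 = 0
s2 (pos 2,3,6,7,10,11,14,15): 0⊕0⊕1⊕0⊕0⊕1⊕0⊕1 = 1
s4 (pos 4,5,6,7,12,13,14,15): 1⊕1⊕1⊕0⊕1⊕1⊕0⊕1 = 0
s8 (pos 8,9,10,11,12,13,14,15): 1⊕1⊕0⊕1⊕1⊕1⊕0⊕1 = 0
Syndrome s8…s1 = 0010 → error at position 2.
Flip position 2: 100111011011101 → 110111011011101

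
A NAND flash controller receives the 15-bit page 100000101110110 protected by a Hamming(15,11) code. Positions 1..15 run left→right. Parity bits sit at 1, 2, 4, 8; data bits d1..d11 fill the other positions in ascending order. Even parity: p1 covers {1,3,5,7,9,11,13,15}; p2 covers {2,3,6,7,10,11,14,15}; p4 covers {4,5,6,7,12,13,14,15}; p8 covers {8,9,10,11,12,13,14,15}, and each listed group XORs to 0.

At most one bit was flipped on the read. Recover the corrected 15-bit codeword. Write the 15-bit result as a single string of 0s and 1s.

s1 (pos 1,3,5,7,9,11,13,15): 1⊕0⊕0⊕1⊕1⊕1⊕1⊕0 = 1
s2 (pos 2,3,6,7,10,11,14,15): 0⊕0⊕0⊕1⊕1⊕1⊕1⊕0 = 0
s4 (pos 4,5,6,7,12,13,14,15): 0⊕0⊕0⊕1⊕0⊕1⊕1⊕0 = 1
s8 (pos 8,9,10,11,12,13,14,15): 0⊕1⊕1⊕1⊕0⊕1⊕1⊕0 = 1
Syndrome s8…s1 = 1101 → error at position 13.
Flip position 13: 100000101110110 → 100000101110010

100000101110010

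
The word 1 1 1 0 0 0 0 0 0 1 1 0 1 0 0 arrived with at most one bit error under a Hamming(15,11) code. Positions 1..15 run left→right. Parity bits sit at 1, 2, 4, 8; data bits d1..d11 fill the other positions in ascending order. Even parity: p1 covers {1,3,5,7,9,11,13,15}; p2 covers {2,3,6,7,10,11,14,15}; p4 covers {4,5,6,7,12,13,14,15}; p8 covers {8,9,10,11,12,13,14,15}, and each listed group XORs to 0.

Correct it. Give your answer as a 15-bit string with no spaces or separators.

111000000111100

s1 (pos 1,3,5,7,9,11,13,15): 1⊕1⊕0⊕0⊕0⊕1⊕1⊕0 = 0
s2 (pos 2,3,6,7,10,11,14,15): 1⊕1⊕0⊕0⊕1⊕1⊕0⊕0 = 0
s4 (pos 4,5,6,7,12,13,14,15): 0⊕0⊕0⊕0⊕0⊕1⊕0⊕0 = 1
s8 (pos 8,9,10,11,12,13,14,15): 0⊕0⊕1⊕1⊕0⊕1⊕0⊕0 = 1
Syndrome s8…s1 = 1100 → error at position 12.
Flip position 12: 111000000110100 → 111000000111100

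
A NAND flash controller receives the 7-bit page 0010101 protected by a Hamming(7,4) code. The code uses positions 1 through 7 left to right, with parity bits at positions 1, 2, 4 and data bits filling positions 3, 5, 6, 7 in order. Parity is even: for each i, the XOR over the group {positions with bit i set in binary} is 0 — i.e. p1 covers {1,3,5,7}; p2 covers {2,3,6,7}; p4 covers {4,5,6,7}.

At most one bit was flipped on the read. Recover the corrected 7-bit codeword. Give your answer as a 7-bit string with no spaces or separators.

1010101

s1 (pos 1,3,5,7): 0⊕1⊕1⊕1 = 1
s2 (pos 2,3,6,7): 0⊕1⊕0⊕1 = 0
s4 (pos 4,5,6,7): 0⊕1⊕0⊕1 = 0
Syndrome s4…s1 = 001 → error at position 1.
Flip position 1: 0010101 → 1010101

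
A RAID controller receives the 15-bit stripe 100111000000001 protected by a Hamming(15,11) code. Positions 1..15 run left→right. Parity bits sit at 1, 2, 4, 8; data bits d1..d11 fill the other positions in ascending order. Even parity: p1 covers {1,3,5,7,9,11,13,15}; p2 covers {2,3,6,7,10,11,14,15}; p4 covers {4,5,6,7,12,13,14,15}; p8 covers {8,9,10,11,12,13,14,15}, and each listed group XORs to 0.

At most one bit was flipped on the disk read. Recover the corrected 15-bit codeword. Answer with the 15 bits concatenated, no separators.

s1 (pos 1,3,5,7,9,11,13,15): 1⊕0⊕1⊕0⊕0⊕0⊕0⊕1 = 1
s2 (pos 2,3,6,7,10,11,14,15): 0⊕0⊕1⊕0⊕0⊕0⊕0⊕1 = 0
s4 (pos 4,5,6,7,12,13,14,15): 1⊕1⊕1⊕0⊕0⊕0⊕0⊕1 = 0
s8 (pos 8,9,10,11,12,13,14,15): 0⊕0⊕0⊕0⊕0⊕0⊕0⊕1 = 1
Syndrome s8…s1 = 1001 → error at position 9.
Flip position 9: 100111000000001 → 100111001000001

100111001000001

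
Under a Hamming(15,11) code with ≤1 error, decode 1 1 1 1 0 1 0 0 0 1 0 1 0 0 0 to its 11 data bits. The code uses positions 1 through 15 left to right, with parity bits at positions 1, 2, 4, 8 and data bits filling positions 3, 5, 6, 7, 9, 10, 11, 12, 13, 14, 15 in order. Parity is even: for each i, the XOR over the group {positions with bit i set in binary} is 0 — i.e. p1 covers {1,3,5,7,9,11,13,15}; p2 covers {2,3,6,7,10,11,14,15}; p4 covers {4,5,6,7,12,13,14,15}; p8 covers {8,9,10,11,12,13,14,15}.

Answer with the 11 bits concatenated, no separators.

s1 (pos 1,3,5,7,9,11,13,15): 1⊕1⊕0⊕0⊕0⊕0⊕0⊕0 = 0
s2 (pos 2,3,6,7,10,11,14,15): 1⊕1⊕1⊕0⊕1⊕0⊕0⊕0 = 0
s4 (pos 4,5,6,7,12,13,14,15): 1⊕0⊕1⊕0⊕1⊕0⊕0⊕0 = 1
s8 (pos 8,9,10,11,12,13,14,15): 0⊕0⊕1⊕0⊕1⊕0⊕0⊕0 = 0
Syndrome s8…s1 = 0100 → error at position 4.
Flip position 4: 111101000101000 → 111001000101000
Read data bits from positions 3,5,6,7,9,10,11,12,13,14,15: 10100101000

10100101000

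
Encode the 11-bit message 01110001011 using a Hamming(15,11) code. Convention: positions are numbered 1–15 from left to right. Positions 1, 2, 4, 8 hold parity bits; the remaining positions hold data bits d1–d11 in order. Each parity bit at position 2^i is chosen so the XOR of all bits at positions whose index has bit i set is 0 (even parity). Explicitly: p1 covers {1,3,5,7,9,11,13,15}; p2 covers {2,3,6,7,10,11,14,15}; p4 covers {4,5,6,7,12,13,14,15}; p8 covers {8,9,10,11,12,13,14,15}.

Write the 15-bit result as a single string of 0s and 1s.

Place data at non-parity positions: p1 p2 0 p4 1 1 1 p8 0 0 0 1 0 1 1
p1 (pos 1,3,5,7,9,11,13,15): XOR of data positions = 0⊕1⊕1⊕0⊕0⊕0⊕1 = 1
p2 (pos 2,3,6,7,10,11,14,15): XOR of data positions = 0⊕1⊕1⊕0⊕0⊕1⊕1 = 0
p4 (pos 4,5,6,7,12,13,14,15): XOR of data positions = 1⊕1⊕1⊕1⊕0⊕1⊕1 = 0
p8 (pos 8,9,10,11,12,13,14,15): XOR of data positions = 0⊕0⊕0⊕1⊕0⊕1⊕1 = 1
Codeword: 100011110001011

100011110001011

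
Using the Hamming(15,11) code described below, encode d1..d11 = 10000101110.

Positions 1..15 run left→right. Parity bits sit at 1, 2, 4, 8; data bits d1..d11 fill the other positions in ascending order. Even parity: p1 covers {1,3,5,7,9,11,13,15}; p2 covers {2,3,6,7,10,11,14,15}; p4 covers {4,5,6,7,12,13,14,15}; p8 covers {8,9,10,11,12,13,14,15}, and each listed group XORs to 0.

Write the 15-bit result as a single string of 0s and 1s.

Place data at non-parity positions: p1 p2 1 p4 0 0 0 p8 0 1 0 1 1 1 0
p1 (pos 1,3,5,7,9,11,13,15): XOR of data positions = 1⊕0⊕0⊕0⊕0⊕1⊕0 = 0
p2 (pos 2,3,6,7,10,11,14,15): XOR of data positions = 1⊕0⊕0⊕1⊕0⊕1⊕0 = 1
p4 (pos 4,5,6,7,12,13,14,15): XOR of data positions = 0⊕0⊕0⊕1⊕1⊕1⊕0 = 1
p8 (pos 8,9,10,11,12,13,14,15): XOR of data positions = 0⊕1⊕0⊕1⊕1⊕1⊕0 = 0
Codeword: 011100000101110

011100000101110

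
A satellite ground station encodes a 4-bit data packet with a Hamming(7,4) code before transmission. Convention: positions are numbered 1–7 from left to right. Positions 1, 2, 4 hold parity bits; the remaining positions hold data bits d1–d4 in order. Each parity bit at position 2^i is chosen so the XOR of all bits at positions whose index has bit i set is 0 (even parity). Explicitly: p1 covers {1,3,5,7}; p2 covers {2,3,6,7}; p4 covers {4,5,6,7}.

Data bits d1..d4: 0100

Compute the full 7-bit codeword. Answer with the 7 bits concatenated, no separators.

Place data at non-parity positions: p1 p2 0 p4 1 0 0
p1 (pos 1,3,5,7): XOR of data positions = 0⊕1⊕0 = 1
p2 (pos 2,3,6,7): XOR of data positions = 0⊕0⊕0 = 0
p4 (pos 4,5,6,7): XOR of data positions = 1⊕0⊕0 = 1
Codeword: 1001100

1001100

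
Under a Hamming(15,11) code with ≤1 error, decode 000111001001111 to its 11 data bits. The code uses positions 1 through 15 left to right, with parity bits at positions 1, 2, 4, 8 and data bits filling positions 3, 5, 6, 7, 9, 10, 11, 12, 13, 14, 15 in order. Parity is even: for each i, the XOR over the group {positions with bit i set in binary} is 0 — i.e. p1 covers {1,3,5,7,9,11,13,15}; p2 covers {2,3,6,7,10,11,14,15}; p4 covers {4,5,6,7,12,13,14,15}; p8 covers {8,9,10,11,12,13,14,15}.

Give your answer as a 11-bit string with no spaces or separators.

01101001101

s1 (pos 1,3,5,7,9,11,13,15): 0⊕0⊕1⊕0⊕1⊕0⊕1⊕1 = 0
s2 (pos 2,3,6,7,10,11,14,15): 0⊕0⊕1⊕0⊕0⊕0⊕1⊕1 = 1
s4 (pos 4,5,6,7,12,13,14,15): 1⊕1⊕1⊕0⊕1⊕1⊕1⊕1 = 1
s8 (pos 8,9,10,11,12,13,14,15): 0⊕1⊕0⊕0⊕1⊕1⊕1⊕1 = 1
Syndrome s8…s1 = 1110 → error at position 14.
Flip position 14: 000111001001111 → 000111001001101
Read data bits from positions 3,5,6,7,9,10,11,12,13,14,15: 01101001101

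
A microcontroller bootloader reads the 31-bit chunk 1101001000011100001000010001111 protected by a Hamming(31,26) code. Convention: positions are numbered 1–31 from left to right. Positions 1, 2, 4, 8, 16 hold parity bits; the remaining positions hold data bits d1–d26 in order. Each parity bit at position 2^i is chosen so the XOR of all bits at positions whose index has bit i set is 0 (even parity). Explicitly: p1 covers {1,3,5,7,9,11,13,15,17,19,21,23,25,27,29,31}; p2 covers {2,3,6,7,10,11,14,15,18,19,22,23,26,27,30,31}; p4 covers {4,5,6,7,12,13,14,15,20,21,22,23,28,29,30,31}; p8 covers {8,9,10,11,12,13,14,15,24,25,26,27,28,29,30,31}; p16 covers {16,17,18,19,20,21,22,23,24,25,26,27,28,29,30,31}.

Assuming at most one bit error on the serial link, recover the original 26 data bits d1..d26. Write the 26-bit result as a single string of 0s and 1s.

s1 (pos 1,3,5,7,9,11,13,15,17,19,21,23,25,27,29,31): 1⊕0⊕0⊕1⊕0⊕0⊕1⊕0⊕0⊕1⊕0⊕0⊕0⊕0⊕1⊕1 = 0
s2 (pos 2,3,6,7,10,11,14,15,18,19,22,23,26,27,30,31): 1⊕0⊕0⊕1⊕0⊕0⊕1⊕0⊕0⊕1⊕0⊕0⊕0⊕0⊕1⊕1 = 0
s4 (pos 4,5,6,7,12,13,14,15,20,21,22,23,28,29,30,31): 1⊕0⊕0⊕1⊕1⊕1⊕1⊕0⊕0⊕0⊕0⊕0⊕1⊕1⊕1⊕1 = 1
s8 (pos 8,9,10,11,12,13,14,15,24,25,26,27,28,29,30,31): 0⊕0⊕0⊕0⊕1⊕1⊕1⊕0⊕1⊕0⊕0⊕0⊕1⊕1⊕1⊕1 = 0
s16 (pos 16,17,18,19,20,21,22,23,24,25,26,27,28,29,30,31): 0⊕0⊕0⊕1⊕0⊕0⊕0⊕0⊕1⊕0⊕0⊕0⊕1⊕1⊕1⊕1 = 0
Syndrome s16…s1 = 00100 → error at position 4.
Flip position 4: 1101001000011100001000010001111 → 1100001000011100001000010001111
Read data bits from positions 3,5,6,7,9,10,11,12,13,14,15,17,18,19,20,21,22,23,24,25,26,27,28,29,30,31: 00010001110001000010001111

00010001110001000010001111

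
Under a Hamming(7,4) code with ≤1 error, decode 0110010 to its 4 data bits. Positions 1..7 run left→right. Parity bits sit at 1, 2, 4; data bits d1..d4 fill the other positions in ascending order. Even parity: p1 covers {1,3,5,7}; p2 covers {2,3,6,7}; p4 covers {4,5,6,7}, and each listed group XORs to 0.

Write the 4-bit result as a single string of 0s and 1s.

s1 (pos 1,3,5,7): 0⊕1⊕0⊕0 = 1
s2 (pos 2,3,6,7): 1⊕1⊕1⊕0 = 1
s4 (pos 4,5,6,7): 0⊕0⊕1⊕0 = 1
Syndrome s4…s1 = 111 → error at position 7.
Flip position 7: 0110010 → 0110011
Read data bits from positions 3,5,6,7: 1011

1011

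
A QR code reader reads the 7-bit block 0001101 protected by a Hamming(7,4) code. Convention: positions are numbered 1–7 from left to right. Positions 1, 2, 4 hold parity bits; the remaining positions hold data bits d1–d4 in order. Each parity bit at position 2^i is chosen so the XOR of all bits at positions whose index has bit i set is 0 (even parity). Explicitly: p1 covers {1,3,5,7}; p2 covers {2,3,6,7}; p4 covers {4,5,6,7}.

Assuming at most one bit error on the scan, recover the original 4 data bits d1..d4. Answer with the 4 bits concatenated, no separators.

0111

s1 (pos 1,3,5,7): 0⊕0⊕1⊕1 = 0
s2 (pos 2,3,6,7): 0⊕0⊕0⊕1 = 1
s4 (pos 4,5,6,7): 1⊕1⊕0⊕1 = 1
Syndrome s4…s1 = 110 → error at position 6.
Flip position 6: 0001101 → 0001111
Read data bits from positions 3,5,6,7: 0111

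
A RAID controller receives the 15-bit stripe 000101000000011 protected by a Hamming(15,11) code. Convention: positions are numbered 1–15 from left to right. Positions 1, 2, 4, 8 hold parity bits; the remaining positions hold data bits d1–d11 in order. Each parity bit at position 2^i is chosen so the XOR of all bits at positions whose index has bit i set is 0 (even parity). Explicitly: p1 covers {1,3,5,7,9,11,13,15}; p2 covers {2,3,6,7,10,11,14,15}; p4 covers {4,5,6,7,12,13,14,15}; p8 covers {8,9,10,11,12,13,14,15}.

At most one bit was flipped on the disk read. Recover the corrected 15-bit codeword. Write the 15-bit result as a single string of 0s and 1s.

s1 (pos 1,3,5,7,9,11,13,15): 0⊕0⊕0⊕0⊕0⊕0⊕0⊕1 = 1
s2 (pos 2,3,6,7,10,11,14,15): 0⊕0⊕1⊕0⊕0⊕0⊕1⊕1 = 1
s4 (pos 4,5,6,7,12,13,14,15): 1⊕0⊕1⊕0⊕0⊕0⊕1⊕1 = 0
s8 (pos 8,9,10,11,12,13,14,15): 0⊕0⊕0⊕0⊕0⊕0⊕1⊕1 = 0
Syndrome s8…s1 = 0011 → error at position 3.
Flip position 3: 000101000000011 → 001101000000011

001101000000011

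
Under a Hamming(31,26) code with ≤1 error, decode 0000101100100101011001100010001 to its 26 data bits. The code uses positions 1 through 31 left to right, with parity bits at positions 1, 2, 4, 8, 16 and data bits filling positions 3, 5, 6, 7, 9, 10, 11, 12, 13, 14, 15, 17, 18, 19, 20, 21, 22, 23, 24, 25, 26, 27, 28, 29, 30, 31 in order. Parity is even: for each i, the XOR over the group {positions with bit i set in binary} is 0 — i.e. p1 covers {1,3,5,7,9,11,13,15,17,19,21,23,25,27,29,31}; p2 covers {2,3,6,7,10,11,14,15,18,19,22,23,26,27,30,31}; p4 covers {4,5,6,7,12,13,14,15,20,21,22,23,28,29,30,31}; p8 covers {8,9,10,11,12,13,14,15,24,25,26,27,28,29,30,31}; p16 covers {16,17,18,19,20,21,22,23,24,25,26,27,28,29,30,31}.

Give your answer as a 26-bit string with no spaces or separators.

01010010010011001100000001

s1 (pos 1,3,5,7,9,11,13,15,17,19,21,23,25,27,29,31): 0⊕0⊕1⊕1⊕0⊕1⊕0⊕0⊕0⊕1⊕0⊕1⊕0⊕1⊕0⊕1 = 1
s2 (pos 2,3,6,7,10,11,14,15,18,19,22,23,26,27,30,31): 0⊕0⊕0⊕1⊕0⊕1⊕1⊕0⊕1⊕1⊕1⊕1⊕0⊕1⊕0⊕1 = 1
s4 (pos 4,5,6,7,12,13,14,15,20,21,22,23,28,29,30,31): 0⊕1⊕0⊕1⊕0⊕0⊕1⊕0⊕0⊕0⊕1⊕1⊕0⊕0⊕0⊕1 = 0
s8 (pos 8,9,10,11,12,13,14,15,24,25,26,27,28,29,30,31): 1⊕0⊕0⊕1⊕0⊕0⊕1⊕0⊕0⊕0⊕0⊕1⊕0⊕0⊕0⊕1 = 1
s16 (pos 16,17,18,19,20,21,22,23,24,25,26,27,28,29,30,31): 1⊕0⊕1⊕1⊕0⊕0⊕1⊕1⊕0⊕0⊕0⊕1⊕0⊕0⊕0⊕1 = 1
Syndrome s16…s1 = 11011 → error at position 27.
Flip position 27: 0000101100100101011001100010001 → 0000101100100101011001100000001
Read data bits from positions 3,5,6,7,9,10,11,12,13,14,15,17,18,19,20,21,22,23,24,25,26,27,28,29,30,31: 01010010010011001100000001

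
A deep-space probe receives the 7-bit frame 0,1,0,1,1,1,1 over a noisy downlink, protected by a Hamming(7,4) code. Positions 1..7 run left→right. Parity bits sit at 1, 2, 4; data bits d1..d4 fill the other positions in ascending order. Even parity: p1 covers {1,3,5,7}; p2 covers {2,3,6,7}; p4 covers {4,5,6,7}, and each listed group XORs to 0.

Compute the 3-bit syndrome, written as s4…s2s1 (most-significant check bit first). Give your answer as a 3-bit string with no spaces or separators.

010

s1 (pos 1,3,5,7): 0⊕0⊕1⊕1 = 0
s2 (pos 2,3,6,7): 1⊕0⊕1⊕1 = 1
s4 (pos 4,5,6,7): 1⊕1⊕1⊕1 = 0
Syndrome s4…s1 = 010 → error at position 2.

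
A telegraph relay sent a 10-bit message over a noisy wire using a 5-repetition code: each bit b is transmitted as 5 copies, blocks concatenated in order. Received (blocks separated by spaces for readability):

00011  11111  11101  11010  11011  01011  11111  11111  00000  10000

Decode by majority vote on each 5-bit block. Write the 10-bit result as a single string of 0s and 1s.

Block 1 (00011): 2 ones → 0
Block 2 (11111): 5 ones → 1
Block 3 (11101): 4 ones → 1
Block 4 (11010): 3 ones → 1
Block 5 (11011): 4 ones → 1
Block 6 (01011): 3 ones → 1
Block 7 (11111): 5 ones → 1
Block 8 (11111): 5 ones → 1
Block 9 (00000): 0 ones → 0
Block 10 (10000): 1 one → 0

0111111100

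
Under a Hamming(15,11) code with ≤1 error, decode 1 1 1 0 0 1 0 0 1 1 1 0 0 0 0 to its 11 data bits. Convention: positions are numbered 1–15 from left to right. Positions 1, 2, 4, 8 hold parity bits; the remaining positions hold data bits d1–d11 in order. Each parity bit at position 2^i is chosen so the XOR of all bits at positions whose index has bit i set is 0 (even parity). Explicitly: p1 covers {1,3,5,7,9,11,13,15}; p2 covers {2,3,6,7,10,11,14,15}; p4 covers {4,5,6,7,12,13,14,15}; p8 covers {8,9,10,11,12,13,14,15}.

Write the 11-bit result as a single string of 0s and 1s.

s1 (pos 1,3,5,7,9,11,13,15): 1⊕1⊕0⊕0⊕1⊕1⊕0⊕0 = 0
s2 (pos 2,3,6,7,10,11,14,15): 1⊕1⊕1⊕0⊕1⊕1⊕0⊕0 = 1
s4 (pos 4,5,6,7,12,13,14,15): 0⊕0⊕1⊕0⊕0⊕0⊕0⊕0 = 1
s8 (pos 8,9,10,11,12,13,14,15): 0⊕1⊕1⊕1⊕0⊕0⊕0⊕0 = 1
Syndrome s8…s1 = 1110 → error at position 14.
Flip position 14: 111001001110000 → 111001001110010
Read data bits from positions 3,5,6,7,9,10,11,12,13,14,15: 10101110010

10101110010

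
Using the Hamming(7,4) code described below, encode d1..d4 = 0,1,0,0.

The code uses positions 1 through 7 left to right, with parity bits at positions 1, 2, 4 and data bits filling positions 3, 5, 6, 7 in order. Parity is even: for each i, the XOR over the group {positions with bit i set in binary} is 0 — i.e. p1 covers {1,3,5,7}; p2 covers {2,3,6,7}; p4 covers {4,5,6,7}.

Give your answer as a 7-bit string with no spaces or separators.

1001100

Place data at non-parity positions: p1 p2 0 p4 1 0 0
p1 (pos 1,3,5,7): XOR of data positions = 0⊕1⊕0 = 1
p2 (pos 2,3,6,7): XOR of data positions = 0⊕0⊕0 = 0
p4 (pos 4,5,6,7): XOR of data positions = 1⊕0⊕0 = 1
Codeword: 1001100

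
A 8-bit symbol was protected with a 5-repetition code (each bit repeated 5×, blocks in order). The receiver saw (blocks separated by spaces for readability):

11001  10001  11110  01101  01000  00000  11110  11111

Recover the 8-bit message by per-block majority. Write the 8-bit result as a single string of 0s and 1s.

Block 1 (11001): 3 ones → 1
Block 2 (10001): 2 ones → 0
Block 3 (11110): 4 ones → 1
Block 4 (01101): 3 ones → 1
Block 5 (01000): 1 one → 0
Block 6 (00000): 0 ones → 0
Block 7 (11110): 4 ones → 1
Block 8 (11111): 5 ones → 1

10110011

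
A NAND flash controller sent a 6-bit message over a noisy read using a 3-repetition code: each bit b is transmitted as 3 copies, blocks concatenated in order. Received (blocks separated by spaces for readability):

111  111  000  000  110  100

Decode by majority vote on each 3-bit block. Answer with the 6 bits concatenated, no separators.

110010

Block 1 (111): 3 ones → 1
Block 2 (111): 3 ones → 1
Block 3 (000): 0 ones → 0
Block 4 (000): 0 ones → 0
Block 5 (110): 2 ones → 1
Block 6 (100): 1 one → 0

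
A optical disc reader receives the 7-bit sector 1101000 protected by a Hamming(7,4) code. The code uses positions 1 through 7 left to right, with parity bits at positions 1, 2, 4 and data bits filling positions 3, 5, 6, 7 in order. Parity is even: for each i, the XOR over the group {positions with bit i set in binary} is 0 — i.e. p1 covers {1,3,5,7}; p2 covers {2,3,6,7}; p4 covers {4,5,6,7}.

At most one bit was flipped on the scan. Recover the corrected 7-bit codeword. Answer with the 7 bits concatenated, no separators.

1101001

s1 (pos 1,3,5,7): 1⊕0⊕0⊕0 = 1
s2 (pos 2,3,6,7): 1⊕0⊕0⊕0 = 1
s4 (pos 4,5,6,7): 1⊕0⊕0⊕0 = 1
Syndrome s4…s1 = 111 → error at position 7.
Flip position 7: 1101000 → 1101001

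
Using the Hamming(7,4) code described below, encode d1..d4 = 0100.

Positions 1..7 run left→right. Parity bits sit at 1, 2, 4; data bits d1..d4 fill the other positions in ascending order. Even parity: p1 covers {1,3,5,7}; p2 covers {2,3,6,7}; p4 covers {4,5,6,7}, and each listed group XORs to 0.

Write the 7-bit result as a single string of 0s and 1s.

1001100

Place data at non-parity positions: p1 p2 0 p4 1 0 0
p1 (pos 1,3,5,7): XOR of data positions = 0⊕1⊕0 = 1
p2 (pos 2,3,6,7): XOR of data positions = 0⊕0⊕0 = 0
p4 (pos 4,5,6,7): XOR of data positions = 1⊕0⊕0 = 1
Codeword: 1001100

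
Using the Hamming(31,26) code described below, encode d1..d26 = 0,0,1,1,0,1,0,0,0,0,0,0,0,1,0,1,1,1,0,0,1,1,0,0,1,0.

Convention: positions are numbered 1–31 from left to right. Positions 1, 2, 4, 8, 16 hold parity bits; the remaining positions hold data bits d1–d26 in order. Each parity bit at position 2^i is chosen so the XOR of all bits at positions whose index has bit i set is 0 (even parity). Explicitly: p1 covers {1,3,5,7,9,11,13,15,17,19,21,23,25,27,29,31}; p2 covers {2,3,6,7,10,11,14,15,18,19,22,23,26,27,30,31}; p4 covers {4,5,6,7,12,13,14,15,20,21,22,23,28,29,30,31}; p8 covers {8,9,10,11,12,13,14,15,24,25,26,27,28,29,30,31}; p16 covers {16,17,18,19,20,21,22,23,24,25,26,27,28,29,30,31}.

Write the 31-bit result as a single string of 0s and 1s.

1100011001000001001011100110010

Place data at non-parity positions: p1 p2 0 p4 0 1 1 p8 0 1 0 0 0 0 0 p16 0 0 1 0 1 1 1 0 0 1 1 0 0 1 0
p1 (pos 1,3,5,7,9,11,13,15,17,19,21,23,25,27,29,31): XOR of data positions = 0⊕0⊕1⊕0⊕0⊕0⊕0⊕0⊕1⊕1⊕1⊕0⊕1⊕0⊕0 = 1
p2 (pos 2,3,6,7,10,11,14,15,18,19,22,23,26,27,30,31): XOR of data positions = 0⊕1⊕1⊕1⊕0⊕0⊕0⊕0⊕1⊕1⊕1⊕1⊕1⊕1⊕0 = 1
p4 (pos 4,5,6,7,12,13,14,15,20,21,22,23,28,29,30,31): XOR of data positions = 0⊕1⊕1⊕0⊕0⊕0⊕0⊕0⊕1⊕1⊕1⊕0⊕0⊕1⊕0 = 0
p8 (pos 8,9,10,11,12,13,14,15,24,25,26,27,28,29,30,31): XOR of data positions = 0⊕1⊕0⊕0⊕0⊕0⊕0⊕0⊕0⊕1⊕1⊕0⊕0⊕1⊕0 = 0
p16 (pos 16,17,18,19,20,21,22,23,24,25,26,27,28,29,30,31): XOR of data positions = 0⊕0⊕1⊕0⊕1⊕1⊕1⊕0⊕0⊕1⊕1⊕0⊕0⊕1⊕0 = 1
Codeword: 1100011001000001001011100110010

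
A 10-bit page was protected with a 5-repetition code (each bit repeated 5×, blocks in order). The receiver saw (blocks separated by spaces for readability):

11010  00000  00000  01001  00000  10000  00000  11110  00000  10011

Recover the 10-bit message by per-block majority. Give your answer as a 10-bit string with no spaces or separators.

1000000101

Block 1 (11010): 3 ones → 1
Block 2 (00000): 0 ones → 0
Block 3 (00000): 0 ones → 0
Block 4 (01001): 2 ones → 0
Block 5 (00000): 0 ones → 0
Block 6 (10000): 1 one → 0
Block 7 (00000): 0 ones → 0
Block 8 (11110): 4 ones → 1
Block 9 (00000): 0 ones → 0
Block 10 (10011): 3 ones → 1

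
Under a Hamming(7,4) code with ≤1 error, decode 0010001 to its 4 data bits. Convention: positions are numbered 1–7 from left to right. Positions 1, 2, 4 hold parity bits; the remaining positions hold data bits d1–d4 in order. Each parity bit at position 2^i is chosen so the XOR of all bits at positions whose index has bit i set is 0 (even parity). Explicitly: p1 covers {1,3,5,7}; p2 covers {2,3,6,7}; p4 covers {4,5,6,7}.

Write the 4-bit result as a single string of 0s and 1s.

1001

s1 (pos 1,3,5,7): 0⊕1⊕0⊕1 = 0
s2 (pos 2,3,6,7): 0⊕1⊕0⊕1 = 0
s4 (pos 4,5,6,7): 0⊕0⊕0⊕1 = 1
Syndrome s4…s1 = 100 → error at position 4.
Flip position 4: 0010001 → 0011001
Read data bits from positions 3,5,6,7: 1001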